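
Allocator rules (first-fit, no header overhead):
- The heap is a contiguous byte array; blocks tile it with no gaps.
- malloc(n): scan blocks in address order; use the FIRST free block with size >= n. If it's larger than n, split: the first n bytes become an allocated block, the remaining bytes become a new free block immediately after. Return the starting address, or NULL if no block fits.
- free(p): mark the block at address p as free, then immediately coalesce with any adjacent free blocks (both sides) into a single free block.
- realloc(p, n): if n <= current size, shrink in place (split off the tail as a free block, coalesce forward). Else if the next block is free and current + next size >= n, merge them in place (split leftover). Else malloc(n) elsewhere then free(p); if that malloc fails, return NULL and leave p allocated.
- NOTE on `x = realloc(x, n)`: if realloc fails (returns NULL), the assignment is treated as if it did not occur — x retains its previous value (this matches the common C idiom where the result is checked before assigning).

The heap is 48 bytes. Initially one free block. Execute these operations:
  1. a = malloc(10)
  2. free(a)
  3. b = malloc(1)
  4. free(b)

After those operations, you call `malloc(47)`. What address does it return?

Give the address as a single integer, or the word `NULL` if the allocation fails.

Op 1: a = malloc(10) -> a = 0; heap: [0-9 ALLOC][10-47 FREE]
Op 2: free(a) -> (freed a); heap: [0-47 FREE]
Op 3: b = malloc(1) -> b = 0; heap: [0-0 ALLOC][1-47 FREE]
Op 4: free(b) -> (freed b); heap: [0-47 FREE]
malloc(47): first-fit scan over [0-47 FREE] -> 0

Answer: 0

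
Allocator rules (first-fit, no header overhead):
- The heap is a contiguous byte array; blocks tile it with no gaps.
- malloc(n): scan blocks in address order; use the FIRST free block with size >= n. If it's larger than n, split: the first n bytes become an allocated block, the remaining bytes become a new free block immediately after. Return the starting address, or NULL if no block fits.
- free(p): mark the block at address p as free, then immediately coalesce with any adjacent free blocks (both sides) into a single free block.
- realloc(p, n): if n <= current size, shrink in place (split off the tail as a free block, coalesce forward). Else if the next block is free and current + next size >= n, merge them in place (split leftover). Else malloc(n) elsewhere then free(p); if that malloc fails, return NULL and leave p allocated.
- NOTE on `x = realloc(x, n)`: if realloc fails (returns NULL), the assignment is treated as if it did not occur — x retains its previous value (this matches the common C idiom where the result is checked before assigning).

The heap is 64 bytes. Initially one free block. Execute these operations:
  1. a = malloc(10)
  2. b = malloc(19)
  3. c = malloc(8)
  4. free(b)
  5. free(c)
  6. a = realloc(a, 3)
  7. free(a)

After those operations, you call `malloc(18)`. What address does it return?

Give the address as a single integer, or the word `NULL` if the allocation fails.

Op 1: a = malloc(10) -> a = 0; heap: [0-9 ALLOC][10-63 FREE]
Op 2: b = malloc(19) -> b = 10; heap: [0-9 ALLOC][10-28 ALLOC][29-63 FREE]
Op 3: c = malloc(8) -> c = 29; heap: [0-9 ALLOC][10-28 ALLOC][29-36 ALLOC][37-63 FREE]
Op 4: free(b) -> (freed b); heap: [0-9 ALLOC][10-28 FREE][29-36 ALLOC][37-63 FREE]
Op 5: free(c) -> (freed c); heap: [0-9 ALLOC][10-63 FREE]
Op 6: a = realloc(a, 3) -> a = 0; heap: [0-2 ALLOC][3-63 FREE]
Op 7: free(a) -> (freed a); heap: [0-63 FREE]
malloc(18): first-fit scan over [0-63 FREE] -> 0

Answer: 0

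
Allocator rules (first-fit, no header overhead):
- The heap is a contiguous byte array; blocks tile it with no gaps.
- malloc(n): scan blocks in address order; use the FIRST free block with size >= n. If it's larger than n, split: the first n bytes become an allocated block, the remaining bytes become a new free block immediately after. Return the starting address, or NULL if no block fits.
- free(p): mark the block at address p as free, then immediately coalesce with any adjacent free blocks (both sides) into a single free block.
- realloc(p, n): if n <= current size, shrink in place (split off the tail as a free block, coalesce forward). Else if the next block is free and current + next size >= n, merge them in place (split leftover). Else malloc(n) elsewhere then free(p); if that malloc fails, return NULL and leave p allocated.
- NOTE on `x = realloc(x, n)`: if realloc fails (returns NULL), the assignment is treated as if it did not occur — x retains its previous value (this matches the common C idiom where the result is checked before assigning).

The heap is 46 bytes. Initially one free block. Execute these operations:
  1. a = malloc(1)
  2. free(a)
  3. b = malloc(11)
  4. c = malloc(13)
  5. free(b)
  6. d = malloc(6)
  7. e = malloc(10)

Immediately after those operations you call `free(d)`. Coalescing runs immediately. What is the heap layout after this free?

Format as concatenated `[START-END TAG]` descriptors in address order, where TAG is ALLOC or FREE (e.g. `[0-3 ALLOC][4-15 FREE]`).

Answer: [0-10 FREE][11-23 ALLOC][24-33 ALLOC][34-45 FREE]

Derivation:
Op 1: a = malloc(1) -> a = 0; heap: [0-0 ALLOC][1-45 FREE]
Op 2: free(a) -> (freed a); heap: [0-45 FREE]
Op 3: b = malloc(11) -> b = 0; heap: [0-10 ALLOC][11-45 FREE]
Op 4: c = malloc(13) -> c = 11; heap: [0-10 ALLOC][11-23 ALLOC][24-45 FREE]
Op 5: free(b) -> (freed b); heap: [0-10 FREE][11-23 ALLOC][24-45 FREE]
Op 6: d = malloc(6) -> d = 0; heap: [0-5 ALLOC][6-10 FREE][11-23 ALLOC][24-45 FREE]
Op 7: e = malloc(10) -> e = 24; heap: [0-5 ALLOC][6-10 FREE][11-23 ALLOC][24-33 ALLOC][34-45 FREE]
free(d): d = 0 -> block [0-5 ALLOC]; mark free, coalesce with adjacent free neighbors -> [0-10 FREE][11-23 ALLOC][24-33 ALLOC][34-45 FREE]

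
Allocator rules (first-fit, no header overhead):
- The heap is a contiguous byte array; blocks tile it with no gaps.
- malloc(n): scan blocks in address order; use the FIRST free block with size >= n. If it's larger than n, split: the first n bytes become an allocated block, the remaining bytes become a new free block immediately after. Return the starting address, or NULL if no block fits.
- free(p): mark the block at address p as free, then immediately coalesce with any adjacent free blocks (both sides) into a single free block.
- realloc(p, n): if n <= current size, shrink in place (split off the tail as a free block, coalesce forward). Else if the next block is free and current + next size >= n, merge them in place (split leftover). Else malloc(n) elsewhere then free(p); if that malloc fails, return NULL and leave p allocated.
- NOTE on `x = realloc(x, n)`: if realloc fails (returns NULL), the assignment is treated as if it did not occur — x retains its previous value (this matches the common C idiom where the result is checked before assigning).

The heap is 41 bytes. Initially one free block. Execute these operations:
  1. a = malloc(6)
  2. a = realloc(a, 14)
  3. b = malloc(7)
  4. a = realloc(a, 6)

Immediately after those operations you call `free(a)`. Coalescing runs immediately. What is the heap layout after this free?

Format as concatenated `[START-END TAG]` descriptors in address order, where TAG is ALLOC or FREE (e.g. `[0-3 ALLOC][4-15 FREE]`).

Op 1: a = malloc(6) -> a = 0; heap: [0-5 ALLOC][6-40 FREE]
Op 2: a = realloc(a, 14) -> a = 0; heap: [0-13 ALLOC][14-40 FREE]
Op 3: b = malloc(7) -> b = 14; heap: [0-13 ALLOC][14-20 ALLOC][21-40 FREE]
Op 4: a = realloc(a, 6) -> a = 0; heap: [0-5 ALLOC][6-13 FREE][14-20 ALLOC][21-40 FREE]
free(a): a = 0 -> block [0-5 ALLOC]; mark free, coalesce with adjacent free neighbors -> [0-13 FREE][14-20 ALLOC][21-40 FREE]

Answer: [0-13 FREE][14-20 ALLOC][21-40 FREE]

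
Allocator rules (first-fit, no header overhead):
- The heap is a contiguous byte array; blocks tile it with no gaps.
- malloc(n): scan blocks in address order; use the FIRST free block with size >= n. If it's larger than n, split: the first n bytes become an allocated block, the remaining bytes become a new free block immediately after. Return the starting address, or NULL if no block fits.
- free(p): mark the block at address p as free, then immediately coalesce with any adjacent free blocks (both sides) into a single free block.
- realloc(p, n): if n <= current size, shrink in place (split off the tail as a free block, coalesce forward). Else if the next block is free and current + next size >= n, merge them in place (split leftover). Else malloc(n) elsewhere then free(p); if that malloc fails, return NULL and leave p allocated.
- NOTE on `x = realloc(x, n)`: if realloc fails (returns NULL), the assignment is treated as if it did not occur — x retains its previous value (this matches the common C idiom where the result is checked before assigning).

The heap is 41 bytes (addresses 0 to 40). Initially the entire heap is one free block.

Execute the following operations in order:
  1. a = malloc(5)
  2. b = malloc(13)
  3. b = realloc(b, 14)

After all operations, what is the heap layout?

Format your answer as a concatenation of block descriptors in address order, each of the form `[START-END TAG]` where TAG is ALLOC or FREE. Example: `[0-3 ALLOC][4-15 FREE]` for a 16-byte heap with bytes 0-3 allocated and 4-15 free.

Answer: [0-4 ALLOC][5-18 ALLOC][19-40 FREE]

Derivation:
Op 1: a = malloc(5) -> a = 0; heap: [0-4 ALLOC][5-40 FREE]
Op 2: b = malloc(13) -> b = 5; heap: [0-4 ALLOC][5-17 ALLOC][18-40 FREE]
Op 3: b = realloc(b, 14) -> b = 5; heap: [0-4 ALLOC][5-18 ALLOC][19-40 FREE]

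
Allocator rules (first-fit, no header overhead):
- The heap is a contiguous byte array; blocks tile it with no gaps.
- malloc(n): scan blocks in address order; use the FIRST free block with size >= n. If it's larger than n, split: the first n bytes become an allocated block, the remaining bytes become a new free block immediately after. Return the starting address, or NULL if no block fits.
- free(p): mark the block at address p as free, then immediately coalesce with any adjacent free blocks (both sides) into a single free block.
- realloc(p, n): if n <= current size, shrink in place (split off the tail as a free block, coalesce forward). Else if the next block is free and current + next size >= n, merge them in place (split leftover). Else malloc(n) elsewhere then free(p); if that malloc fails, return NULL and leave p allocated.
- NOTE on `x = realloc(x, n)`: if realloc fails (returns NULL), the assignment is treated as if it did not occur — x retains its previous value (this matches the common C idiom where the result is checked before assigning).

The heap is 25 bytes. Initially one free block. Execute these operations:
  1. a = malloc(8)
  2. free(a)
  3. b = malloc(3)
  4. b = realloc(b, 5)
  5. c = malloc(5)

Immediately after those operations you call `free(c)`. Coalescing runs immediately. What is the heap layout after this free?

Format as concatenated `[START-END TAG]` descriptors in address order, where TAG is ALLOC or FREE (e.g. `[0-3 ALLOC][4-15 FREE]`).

Answer: [0-4 ALLOC][5-24 FREE]

Derivation:
Op 1: a = malloc(8) -> a = 0; heap: [0-7 ALLOC][8-24 FREE]
Op 2: free(a) -> (freed a); heap: [0-24 FREE]
Op 3: b = malloc(3) -> b = 0; heap: [0-2 ALLOC][3-24 FREE]
Op 4: b = realloc(b, 5) -> b = 0; heap: [0-4 ALLOC][5-24 FREE]
Op 5: c = malloc(5) -> c = 5; heap: [0-4 ALLOC][5-9 ALLOC][10-24 FREE]
free(c): c = 5 -> block [5-9 ALLOC]; mark free, coalesce with adjacent free neighbors -> [0-4 ALLOC][5-24 FREE]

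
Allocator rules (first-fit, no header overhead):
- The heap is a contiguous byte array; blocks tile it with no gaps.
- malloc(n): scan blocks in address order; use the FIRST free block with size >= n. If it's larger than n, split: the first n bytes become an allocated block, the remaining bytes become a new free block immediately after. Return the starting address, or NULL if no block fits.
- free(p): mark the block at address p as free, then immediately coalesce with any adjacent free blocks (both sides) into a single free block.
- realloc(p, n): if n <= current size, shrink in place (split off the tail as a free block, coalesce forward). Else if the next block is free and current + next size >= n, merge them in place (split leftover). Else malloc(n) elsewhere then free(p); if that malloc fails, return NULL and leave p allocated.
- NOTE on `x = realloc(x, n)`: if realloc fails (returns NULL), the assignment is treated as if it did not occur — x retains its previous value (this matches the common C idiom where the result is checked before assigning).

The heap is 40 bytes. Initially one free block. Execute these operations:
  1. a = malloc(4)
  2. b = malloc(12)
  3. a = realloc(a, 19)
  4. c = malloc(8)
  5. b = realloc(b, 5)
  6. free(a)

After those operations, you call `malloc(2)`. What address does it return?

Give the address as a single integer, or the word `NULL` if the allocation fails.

Answer: 0

Derivation:
Op 1: a = malloc(4) -> a = 0; heap: [0-3 ALLOC][4-39 FREE]
Op 2: b = malloc(12) -> b = 4; heap: [0-3 ALLOC][4-15 ALLOC][16-39 FREE]
Op 3: a = realloc(a, 19) -> a = 16; heap: [0-3 FREE][4-15 ALLOC][16-34 ALLOC][35-39 FREE]
Op 4: c = malloc(8) -> c = NULL; heap: [0-3 FREE][4-15 ALLOC][16-34 ALLOC][35-39 FREE]
Op 5: b = realloc(b, 5) -> b = 4; heap: [0-3 FREE][4-8 ALLOC][9-15 FREE][16-34 ALLOC][35-39 FREE]
Op 6: free(a) -> (freed a); heap: [0-3 FREE][4-8 ALLOC][9-39 FREE]
malloc(2): first-fit scan over [0-3 FREE][4-8 ALLOC][9-39 FREE] -> 0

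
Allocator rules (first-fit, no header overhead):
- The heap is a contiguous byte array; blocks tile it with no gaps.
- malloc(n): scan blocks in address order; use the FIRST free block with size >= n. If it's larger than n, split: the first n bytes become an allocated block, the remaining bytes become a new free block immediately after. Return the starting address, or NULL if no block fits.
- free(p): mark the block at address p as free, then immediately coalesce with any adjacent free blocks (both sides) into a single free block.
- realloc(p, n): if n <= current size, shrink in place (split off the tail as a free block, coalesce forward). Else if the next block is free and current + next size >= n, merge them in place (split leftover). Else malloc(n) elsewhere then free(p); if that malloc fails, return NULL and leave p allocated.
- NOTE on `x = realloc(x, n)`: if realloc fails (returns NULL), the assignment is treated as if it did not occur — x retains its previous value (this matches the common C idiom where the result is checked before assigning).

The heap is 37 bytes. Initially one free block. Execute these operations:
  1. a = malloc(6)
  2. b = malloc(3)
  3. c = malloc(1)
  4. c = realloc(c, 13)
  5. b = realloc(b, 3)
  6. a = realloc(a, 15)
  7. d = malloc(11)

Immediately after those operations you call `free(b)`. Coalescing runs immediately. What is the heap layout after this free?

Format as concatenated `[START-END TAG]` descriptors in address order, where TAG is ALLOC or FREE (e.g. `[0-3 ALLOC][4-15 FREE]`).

Answer: [0-8 FREE][9-21 ALLOC][22-36 ALLOC]

Derivation:
Op 1: a = malloc(6) -> a = 0; heap: [0-5 ALLOC][6-36 FREE]
Op 2: b = malloc(3) -> b = 6; heap: [0-5 ALLOC][6-8 ALLOC][9-36 FREE]
Op 3: c = malloc(1) -> c = 9; heap: [0-5 ALLOC][6-8 ALLOC][9-9 ALLOC][10-36 FREE]
Op 4: c = realloc(c, 13) -> c = 9; heap: [0-5 ALLOC][6-8 ALLOC][9-21 ALLOC][22-36 FREE]
Op 5: b = realloc(b, 3) -> b = 6; heap: [0-5 ALLOC][6-8 ALLOC][9-21 ALLOC][22-36 FREE]
Op 6: a = realloc(a, 15) -> a = 22; heap: [0-5 FREE][6-8 ALLOC][9-21 ALLOC][22-36 ALLOC]
Op 7: d = malloc(11) -> d = NULL; heap: [0-5 FREE][6-8 ALLOC][9-21 ALLOC][22-36 ALLOC]
free(b): b = 6 -> block [6-8 ALLOC]; mark free, coalesce with adjacent free neighbors -> [0-8 FREE][9-21 ALLOC][22-36 ALLOC]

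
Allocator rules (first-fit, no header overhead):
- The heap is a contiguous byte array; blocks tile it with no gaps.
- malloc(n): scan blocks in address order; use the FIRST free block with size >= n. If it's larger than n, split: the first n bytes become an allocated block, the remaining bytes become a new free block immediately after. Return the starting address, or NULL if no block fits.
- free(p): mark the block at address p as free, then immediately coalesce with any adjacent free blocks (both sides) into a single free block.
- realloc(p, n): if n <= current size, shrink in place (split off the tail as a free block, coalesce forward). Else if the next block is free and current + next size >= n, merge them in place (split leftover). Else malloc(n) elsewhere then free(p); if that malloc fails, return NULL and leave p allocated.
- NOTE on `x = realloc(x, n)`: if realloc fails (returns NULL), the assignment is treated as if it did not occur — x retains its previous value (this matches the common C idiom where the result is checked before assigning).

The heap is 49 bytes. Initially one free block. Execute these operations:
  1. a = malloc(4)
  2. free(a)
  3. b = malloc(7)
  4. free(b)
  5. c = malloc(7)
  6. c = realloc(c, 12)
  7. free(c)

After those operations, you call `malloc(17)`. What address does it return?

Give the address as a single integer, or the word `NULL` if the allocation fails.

Op 1: a = malloc(4) -> a = 0; heap: [0-3 ALLOC][4-48 FREE]
Op 2: free(a) -> (freed a); heap: [0-48 FREE]
Op 3: b = malloc(7) -> b = 0; heap: [0-6 ALLOC][7-48 FREE]
Op 4: free(b) -> (freed b); heap: [0-48 FREE]
Op 5: c = malloc(7) -> c = 0; heap: [0-6 ALLOC][7-48 FREE]
Op 6: c = realloc(c, 12) -> c = 0; heap: [0-11 ALLOC][12-48 FREE]
Op 7: free(c) -> (freed c); heap: [0-48 FREE]
malloc(17): first-fit scan over [0-48 FREE] -> 0

Answer: 0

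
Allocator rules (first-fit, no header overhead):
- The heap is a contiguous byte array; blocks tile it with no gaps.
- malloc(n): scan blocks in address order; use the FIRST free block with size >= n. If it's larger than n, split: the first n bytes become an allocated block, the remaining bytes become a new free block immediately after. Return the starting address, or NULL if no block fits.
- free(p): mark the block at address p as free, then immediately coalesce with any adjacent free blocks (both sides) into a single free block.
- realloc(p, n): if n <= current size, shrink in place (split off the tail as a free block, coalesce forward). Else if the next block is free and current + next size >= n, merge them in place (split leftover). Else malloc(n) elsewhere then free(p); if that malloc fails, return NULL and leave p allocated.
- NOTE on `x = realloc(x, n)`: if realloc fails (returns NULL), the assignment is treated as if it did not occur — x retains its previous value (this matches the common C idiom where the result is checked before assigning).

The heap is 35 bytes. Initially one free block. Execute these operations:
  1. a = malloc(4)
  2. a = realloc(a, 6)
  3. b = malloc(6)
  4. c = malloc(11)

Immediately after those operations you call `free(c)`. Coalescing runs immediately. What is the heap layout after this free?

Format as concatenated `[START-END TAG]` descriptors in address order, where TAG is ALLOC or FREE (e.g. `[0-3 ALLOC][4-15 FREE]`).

Op 1: a = malloc(4) -> a = 0; heap: [0-3 ALLOC][4-34 FREE]
Op 2: a = realloc(a, 6) -> a = 0; heap: [0-5 ALLOC][6-34 FREE]
Op 3: b = malloc(6) -> b = 6; heap: [0-5 ALLOC][6-11 ALLOC][12-34 FREE]
Op 4: c = malloc(11) -> c = 12; heap: [0-5 ALLOC][6-11 ALLOC][12-22 ALLOC][23-34 FREE]
free(c): c = 12 -> block [12-22 ALLOC]; mark free, coalesce with adjacent free neighbors -> [0-5 ALLOC][6-11 ALLOC][12-34 FREE]

Answer: [0-5 ALLOC][6-11 ALLOC][12-34 FREE]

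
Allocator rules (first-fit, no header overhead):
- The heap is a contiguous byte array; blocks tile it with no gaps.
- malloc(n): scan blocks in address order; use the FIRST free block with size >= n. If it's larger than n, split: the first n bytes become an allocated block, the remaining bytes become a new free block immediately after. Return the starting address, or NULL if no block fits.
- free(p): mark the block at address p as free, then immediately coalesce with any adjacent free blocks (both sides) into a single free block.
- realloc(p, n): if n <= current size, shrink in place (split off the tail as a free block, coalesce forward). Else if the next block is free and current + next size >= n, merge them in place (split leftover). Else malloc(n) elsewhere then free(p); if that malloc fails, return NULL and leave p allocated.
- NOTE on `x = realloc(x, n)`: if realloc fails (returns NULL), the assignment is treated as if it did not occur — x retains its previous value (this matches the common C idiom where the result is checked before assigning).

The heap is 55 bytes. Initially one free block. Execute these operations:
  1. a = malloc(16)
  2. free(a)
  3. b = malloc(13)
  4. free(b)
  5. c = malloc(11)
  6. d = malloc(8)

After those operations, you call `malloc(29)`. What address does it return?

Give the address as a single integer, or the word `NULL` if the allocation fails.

Answer: 19

Derivation:
Op 1: a = malloc(16) -> a = 0; heap: [0-15 ALLOC][16-54 FREE]
Op 2: free(a) -> (freed a); heap: [0-54 FREE]
Op 3: b = malloc(13) -> b = 0; heap: [0-12 ALLOC][13-54 FREE]
Op 4: free(b) -> (freed b); heap: [0-54 FREE]
Op 5: c = malloc(11) -> c = 0; heap: [0-10 ALLOC][11-54 FREE]
Op 6: d = malloc(8) -> d = 11; heap: [0-10 ALLOC][11-18 ALLOC][19-54 FREE]
malloc(29): first-fit scan over [0-10 ALLOC][11-18 ALLOC][19-54 FREE] -> 19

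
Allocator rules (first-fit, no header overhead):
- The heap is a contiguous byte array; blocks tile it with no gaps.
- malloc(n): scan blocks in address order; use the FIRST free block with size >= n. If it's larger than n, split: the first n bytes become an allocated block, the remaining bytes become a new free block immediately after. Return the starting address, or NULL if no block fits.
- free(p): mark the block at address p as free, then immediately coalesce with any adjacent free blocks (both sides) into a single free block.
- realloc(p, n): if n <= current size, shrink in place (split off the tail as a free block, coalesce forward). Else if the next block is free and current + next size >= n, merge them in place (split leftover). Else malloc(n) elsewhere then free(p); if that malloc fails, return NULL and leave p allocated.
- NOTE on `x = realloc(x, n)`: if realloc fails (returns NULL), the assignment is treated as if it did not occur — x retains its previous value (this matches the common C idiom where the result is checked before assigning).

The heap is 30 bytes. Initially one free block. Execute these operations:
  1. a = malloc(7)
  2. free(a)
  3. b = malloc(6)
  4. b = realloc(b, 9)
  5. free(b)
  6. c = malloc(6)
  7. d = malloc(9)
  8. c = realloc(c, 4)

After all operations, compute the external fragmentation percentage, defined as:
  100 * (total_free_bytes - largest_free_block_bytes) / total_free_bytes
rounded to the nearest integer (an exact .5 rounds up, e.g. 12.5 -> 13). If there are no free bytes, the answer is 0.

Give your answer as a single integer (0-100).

Answer: 12

Derivation:
Op 1: a = malloc(7) -> a = 0; heap: [0-6 ALLOC][7-29 FREE]
Op 2: free(a) -> (freed a); heap: [0-29 FREE]
Op 3: b = malloc(6) -> b = 0; heap: [0-5 ALLOC][6-29 FREE]
Op 4: b = realloc(b, 9) -> b = 0; heap: [0-8 ALLOC][9-29 FREE]
Op 5: free(b) -> (freed b); heap: [0-29 FREE]
Op 6: c = malloc(6) -> c = 0; heap: [0-5 ALLOC][6-29 FREE]
Op 7: d = malloc(9) -> d = 6; heap: [0-5 ALLOC][6-14 ALLOC][15-29 FREE]
Op 8: c = realloc(c, 4) -> c = 0; heap: [0-3 ALLOC][4-5 FREE][6-14 ALLOC][15-29 FREE]
Free blocks: [2 15] total_free=17 largest=15 -> 100*(17-15)/17 = 200/17 ≈ 11.765 -> rounds to 12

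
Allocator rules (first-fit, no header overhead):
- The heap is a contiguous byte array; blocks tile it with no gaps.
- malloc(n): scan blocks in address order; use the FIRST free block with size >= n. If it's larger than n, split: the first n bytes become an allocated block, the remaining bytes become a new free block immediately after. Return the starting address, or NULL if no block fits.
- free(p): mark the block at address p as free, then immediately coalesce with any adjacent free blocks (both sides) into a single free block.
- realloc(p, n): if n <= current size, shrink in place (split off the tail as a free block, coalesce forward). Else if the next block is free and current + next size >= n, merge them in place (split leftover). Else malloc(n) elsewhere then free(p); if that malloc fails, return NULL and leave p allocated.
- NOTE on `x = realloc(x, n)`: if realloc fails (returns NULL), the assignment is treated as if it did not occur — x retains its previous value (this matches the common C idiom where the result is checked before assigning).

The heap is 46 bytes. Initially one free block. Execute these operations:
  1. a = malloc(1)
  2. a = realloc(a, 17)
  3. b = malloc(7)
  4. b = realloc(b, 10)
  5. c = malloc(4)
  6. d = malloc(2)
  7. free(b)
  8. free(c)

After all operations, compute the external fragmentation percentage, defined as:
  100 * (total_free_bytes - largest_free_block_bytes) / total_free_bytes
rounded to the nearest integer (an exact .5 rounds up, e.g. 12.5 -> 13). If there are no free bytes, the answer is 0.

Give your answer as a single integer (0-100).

Op 1: a = malloc(1) -> a = 0; heap: [0-0 ALLOC][1-45 FREE]
Op 2: a = realloc(a, 17) -> a = 0; heap: [0-16 ALLOC][17-45 FREE]
Op 3: b = malloc(7) -> b = 17; heap: [0-16 ALLOC][17-23 ALLOC][24-45 FREE]
Op 4: b = realloc(b, 10) -> b = 17; heap: [0-16 ALLOC][17-26 ALLOC][27-45 FREE]
Op 5: c = malloc(4) -> c = 27; heap: [0-16 ALLOC][17-26 ALLOC][27-30 ALLOC][31-45 FREE]
Op 6: d = malloc(2) -> d = 31; heap: [0-16 ALLOC][17-26 ALLOC][27-30 ALLOC][31-32 ALLOC][33-45 FREE]
Op 7: free(b) -> (freed b); heap: [0-16 ALLOC][17-26 FREE][27-30 ALLOC][31-32 ALLOC][33-45 FREE]
Op 8: free(c) -> (freed c); heap: [0-16 ALLOC][17-30 FREE][31-32 ALLOC][33-45 FREE]
Free blocks: [14 13] total_free=27 largest=14 -> 100*(27-14)/27 = 1300/27 ≈ 48.148 -> rounds to 48

Answer: 48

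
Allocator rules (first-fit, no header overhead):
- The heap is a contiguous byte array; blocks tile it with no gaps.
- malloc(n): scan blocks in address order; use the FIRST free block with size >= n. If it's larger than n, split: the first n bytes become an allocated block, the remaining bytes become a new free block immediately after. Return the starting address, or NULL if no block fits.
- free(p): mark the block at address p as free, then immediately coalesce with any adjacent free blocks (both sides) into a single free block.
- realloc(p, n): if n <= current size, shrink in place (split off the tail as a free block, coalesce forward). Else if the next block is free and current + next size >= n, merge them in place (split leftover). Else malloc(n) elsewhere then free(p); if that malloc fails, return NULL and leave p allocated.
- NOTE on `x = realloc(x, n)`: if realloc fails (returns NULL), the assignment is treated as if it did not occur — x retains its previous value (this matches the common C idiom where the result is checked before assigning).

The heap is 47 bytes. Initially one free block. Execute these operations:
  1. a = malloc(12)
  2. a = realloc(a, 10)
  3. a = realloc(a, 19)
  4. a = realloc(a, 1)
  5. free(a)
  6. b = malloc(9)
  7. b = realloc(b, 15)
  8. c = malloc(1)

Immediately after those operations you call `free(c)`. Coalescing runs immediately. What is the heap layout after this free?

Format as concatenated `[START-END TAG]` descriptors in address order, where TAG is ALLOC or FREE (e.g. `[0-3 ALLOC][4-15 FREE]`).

Op 1: a = malloc(12) -> a = 0; heap: [0-11 ALLOC][12-46 FREE]
Op 2: a = realloc(a, 10) -> a = 0; heap: [0-9 ALLOC][10-46 FREE]
Op 3: a = realloc(a, 19) -> a = 0; heap: [0-18 ALLOC][19-46 FREE]
Op 4: a = realloc(a, 1) -> a = 0; heap: [0-0 ALLOC][1-46 FREE]
Op 5: free(a) -> (freed a); heap: [0-46 FREE]
Op 6: b = malloc(9) -> b = 0; heap: [0-8 ALLOC][9-46 FREE]
Op 7: b = realloc(b, 15) -> b = 0; heap: [0-14 ALLOC][15-46 FREE]
Op 8: c = malloc(1) -> c = 15; heap: [0-14 ALLOC][15-15 ALLOC][16-46 FREE]
free(c): c = 15 -> block [15-15 ALLOC]; mark free, coalesce with adjacent free neighbors -> [0-14 ALLOC][15-46 FREE]

Answer: [0-14 ALLOC][15-46 FREE]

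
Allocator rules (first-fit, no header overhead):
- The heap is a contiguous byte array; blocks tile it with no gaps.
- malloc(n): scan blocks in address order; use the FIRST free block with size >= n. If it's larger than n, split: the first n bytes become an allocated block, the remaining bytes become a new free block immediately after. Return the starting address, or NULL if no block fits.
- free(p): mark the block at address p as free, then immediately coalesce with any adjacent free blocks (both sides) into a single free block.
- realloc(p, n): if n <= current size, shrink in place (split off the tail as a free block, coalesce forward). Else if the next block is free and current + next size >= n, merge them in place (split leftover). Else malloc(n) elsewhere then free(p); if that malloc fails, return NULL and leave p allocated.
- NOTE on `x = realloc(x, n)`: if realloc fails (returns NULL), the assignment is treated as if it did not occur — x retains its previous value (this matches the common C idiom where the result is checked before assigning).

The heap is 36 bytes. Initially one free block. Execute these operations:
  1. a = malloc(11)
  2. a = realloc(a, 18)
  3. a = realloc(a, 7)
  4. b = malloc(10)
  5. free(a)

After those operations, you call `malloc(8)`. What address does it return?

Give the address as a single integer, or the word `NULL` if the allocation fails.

Op 1: a = malloc(11) -> a = 0; heap: [0-10 ALLOC][11-35 FREE]
Op 2: a = realloc(a, 18) -> a = 0; heap: [0-17 ALLOC][18-35 FREE]
Op 3: a = realloc(a, 7) -> a = 0; heap: [0-6 ALLOC][7-35 FREE]
Op 4: b = malloc(10) -> b = 7; heap: [0-6 ALLOC][7-16 ALLOC][17-35 FREE]
Op 5: free(a) -> (freed a); heap: [0-6 FREE][7-16 ALLOC][17-35 FREE]
malloc(8): first-fit scan over [0-6 FREE][7-16 ALLOC][17-35 FREE] -> 17

Answer: 17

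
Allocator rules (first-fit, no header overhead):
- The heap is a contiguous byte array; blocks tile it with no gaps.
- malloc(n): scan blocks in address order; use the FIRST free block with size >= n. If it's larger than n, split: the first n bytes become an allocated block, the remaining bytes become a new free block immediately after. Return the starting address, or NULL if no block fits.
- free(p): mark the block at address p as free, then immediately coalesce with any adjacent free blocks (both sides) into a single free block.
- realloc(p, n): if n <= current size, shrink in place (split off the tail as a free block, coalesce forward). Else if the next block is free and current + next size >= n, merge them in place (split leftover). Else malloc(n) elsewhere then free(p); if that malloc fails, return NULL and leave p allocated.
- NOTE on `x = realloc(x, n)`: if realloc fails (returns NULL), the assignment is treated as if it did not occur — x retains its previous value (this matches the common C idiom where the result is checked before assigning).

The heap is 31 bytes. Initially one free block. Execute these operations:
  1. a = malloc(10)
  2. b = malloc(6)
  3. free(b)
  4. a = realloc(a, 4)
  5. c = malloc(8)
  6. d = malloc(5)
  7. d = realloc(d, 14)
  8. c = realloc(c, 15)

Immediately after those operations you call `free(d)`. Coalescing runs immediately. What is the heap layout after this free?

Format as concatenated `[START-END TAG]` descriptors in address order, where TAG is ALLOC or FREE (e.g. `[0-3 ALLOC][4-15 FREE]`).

Op 1: a = malloc(10) -> a = 0; heap: [0-9 ALLOC][10-30 FREE]
Op 2: b = malloc(6) -> b = 10; heap: [0-9 ALLOC][10-15 ALLOC][16-30 FREE]
Op 3: free(b) -> (freed b); heap: [0-9 ALLOC][10-30 FREE]
Op 4: a = realloc(a, 4) -> a = 0; heap: [0-3 ALLOC][4-30 FREE]
Op 5: c = malloc(8) -> c = 4; heap: [0-3 ALLOC][4-11 ALLOC][12-30 FREE]
Op 6: d = malloc(5) -> d = 12; heap: [0-3 ALLOC][4-11 ALLOC][12-16 ALLOC][17-30 FREE]
Op 7: d = realloc(d, 14) -> d = 12; heap: [0-3 ALLOC][4-11 ALLOC][12-25 ALLOC][26-30 FREE]
Op 8: c = realloc(c, 15) -> NULL (c unchanged); heap: [0-3 ALLOC][4-11 ALLOC][12-25 ALLOC][26-30 FREE]
free(d): d = 12 -> block [12-25 ALLOC]; mark free, coalesce with adjacent free neighbors -> [0-3 ALLOC][4-11 ALLOC][12-30 FREE]

Answer: [0-3 ALLOC][4-11 ALLOC][12-30 FREE]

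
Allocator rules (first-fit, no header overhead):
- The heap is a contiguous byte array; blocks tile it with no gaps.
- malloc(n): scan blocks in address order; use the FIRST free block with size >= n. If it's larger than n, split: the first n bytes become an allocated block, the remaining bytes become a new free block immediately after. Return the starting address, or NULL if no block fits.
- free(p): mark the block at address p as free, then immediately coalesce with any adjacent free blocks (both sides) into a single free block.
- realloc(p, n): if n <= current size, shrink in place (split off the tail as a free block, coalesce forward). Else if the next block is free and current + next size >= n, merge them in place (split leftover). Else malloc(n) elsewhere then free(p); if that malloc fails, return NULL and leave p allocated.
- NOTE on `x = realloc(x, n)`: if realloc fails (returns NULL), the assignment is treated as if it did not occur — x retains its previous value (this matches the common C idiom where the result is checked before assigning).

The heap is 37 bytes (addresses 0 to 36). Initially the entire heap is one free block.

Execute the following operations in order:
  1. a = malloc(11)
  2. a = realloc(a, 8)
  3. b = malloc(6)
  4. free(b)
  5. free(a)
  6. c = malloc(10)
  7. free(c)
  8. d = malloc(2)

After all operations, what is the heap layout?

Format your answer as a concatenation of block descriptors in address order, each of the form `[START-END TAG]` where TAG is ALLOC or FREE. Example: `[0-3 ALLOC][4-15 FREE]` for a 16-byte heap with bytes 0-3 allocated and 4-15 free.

Op 1: a = malloc(11) -> a = 0; heap: [0-10 ALLOC][11-36 FREE]
Op 2: a = realloc(a, 8) -> a = 0; heap: [0-7 ALLOC][8-36 FREE]
Op 3: b = malloc(6) -> b = 8; heap: [0-7 ALLOC][8-13 ALLOC][14-36 FREE]
Op 4: free(b) -> (freed b); heap: [0-7 ALLOC][8-36 FREE]
Op 5: free(a) -> (freed a); heap: [0-36 FREE]
Op 6: c = malloc(10) -> c = 0; heap: [0-9 ALLOC][10-36 FREE]
Op 7: free(c) -> (freed c); heap: [0-36 FREE]
Op 8: d = malloc(2) -> d = 0; heap: [0-1 ALLOC][2-36 FREE]

Answer: [0-1 ALLOC][2-36 FREE]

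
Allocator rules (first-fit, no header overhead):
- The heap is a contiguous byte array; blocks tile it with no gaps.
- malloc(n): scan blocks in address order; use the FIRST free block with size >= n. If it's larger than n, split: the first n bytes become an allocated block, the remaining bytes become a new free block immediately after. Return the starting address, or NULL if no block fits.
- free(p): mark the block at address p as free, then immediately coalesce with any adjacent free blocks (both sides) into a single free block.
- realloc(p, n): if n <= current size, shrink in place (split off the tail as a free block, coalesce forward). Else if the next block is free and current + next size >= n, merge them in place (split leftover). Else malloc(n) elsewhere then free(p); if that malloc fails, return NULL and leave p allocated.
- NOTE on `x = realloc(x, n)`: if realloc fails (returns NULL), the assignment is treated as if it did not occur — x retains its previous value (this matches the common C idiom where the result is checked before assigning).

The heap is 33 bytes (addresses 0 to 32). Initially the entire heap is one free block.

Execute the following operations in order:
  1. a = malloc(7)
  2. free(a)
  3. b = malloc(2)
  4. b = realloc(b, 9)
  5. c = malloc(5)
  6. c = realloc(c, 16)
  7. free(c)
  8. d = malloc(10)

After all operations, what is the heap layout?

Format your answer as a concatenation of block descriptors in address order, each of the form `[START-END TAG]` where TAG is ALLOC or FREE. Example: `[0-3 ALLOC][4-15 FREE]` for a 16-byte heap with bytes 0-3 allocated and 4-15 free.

Op 1: a = malloc(7) -> a = 0; heap: [0-6 ALLOC][7-32 FREE]
Op 2: free(a) -> (freed a); heap: [0-32 FREE]
Op 3: b = malloc(2) -> b = 0; heap: [0-1 ALLOC][2-32 FREE]
Op 4: b = realloc(b, 9) -> b = 0; heap: [0-8 ALLOC][9-32 FREE]
Op 5: c = malloc(5) -> c = 9; heap: [0-8 ALLOC][9-13 ALLOC][14-32 FREE]
Op 6: c = realloc(c, 16) -> c = 9; heap: [0-8 ALLOC][9-24 ALLOC][25-32 FREE]
Op 7: free(c) -> (freed c); heap: [0-8 ALLOC][9-32 FREE]
Op 8: d = malloc(10) -> d = 9; heap: [0-8 ALLOC][9-18 ALLOC][19-32 FREE]

Answer: [0-8 ALLOC][9-18 ALLOC][19-32 FREE]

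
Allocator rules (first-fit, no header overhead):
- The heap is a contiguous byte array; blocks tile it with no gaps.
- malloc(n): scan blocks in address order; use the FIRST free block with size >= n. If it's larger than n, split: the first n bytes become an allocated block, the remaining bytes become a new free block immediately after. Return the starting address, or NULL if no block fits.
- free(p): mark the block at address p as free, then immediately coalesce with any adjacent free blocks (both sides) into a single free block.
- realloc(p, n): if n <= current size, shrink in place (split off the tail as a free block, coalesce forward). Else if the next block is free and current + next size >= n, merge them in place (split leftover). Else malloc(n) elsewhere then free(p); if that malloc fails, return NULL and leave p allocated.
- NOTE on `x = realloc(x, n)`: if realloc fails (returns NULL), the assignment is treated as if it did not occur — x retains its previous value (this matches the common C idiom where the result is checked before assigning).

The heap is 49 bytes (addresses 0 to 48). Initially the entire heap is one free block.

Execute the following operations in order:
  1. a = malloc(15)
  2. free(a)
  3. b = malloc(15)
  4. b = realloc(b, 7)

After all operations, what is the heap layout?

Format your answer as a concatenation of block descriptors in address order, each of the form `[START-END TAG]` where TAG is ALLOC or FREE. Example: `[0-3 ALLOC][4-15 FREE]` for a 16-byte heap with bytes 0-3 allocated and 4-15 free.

Answer: [0-6 ALLOC][7-48 FREE]

Derivation:
Op 1: a = malloc(15) -> a = 0; heap: [0-14 ALLOC][15-48 FREE]
Op 2: free(a) -> (freed a); heap: [0-48 FREE]
Op 3: b = malloc(15) -> b = 0; heap: [0-14 ALLOC][15-48 FREE]
Op 4: b = realloc(b, 7) -> b = 0; heap: [0-6 ALLOC][7-48 FREE]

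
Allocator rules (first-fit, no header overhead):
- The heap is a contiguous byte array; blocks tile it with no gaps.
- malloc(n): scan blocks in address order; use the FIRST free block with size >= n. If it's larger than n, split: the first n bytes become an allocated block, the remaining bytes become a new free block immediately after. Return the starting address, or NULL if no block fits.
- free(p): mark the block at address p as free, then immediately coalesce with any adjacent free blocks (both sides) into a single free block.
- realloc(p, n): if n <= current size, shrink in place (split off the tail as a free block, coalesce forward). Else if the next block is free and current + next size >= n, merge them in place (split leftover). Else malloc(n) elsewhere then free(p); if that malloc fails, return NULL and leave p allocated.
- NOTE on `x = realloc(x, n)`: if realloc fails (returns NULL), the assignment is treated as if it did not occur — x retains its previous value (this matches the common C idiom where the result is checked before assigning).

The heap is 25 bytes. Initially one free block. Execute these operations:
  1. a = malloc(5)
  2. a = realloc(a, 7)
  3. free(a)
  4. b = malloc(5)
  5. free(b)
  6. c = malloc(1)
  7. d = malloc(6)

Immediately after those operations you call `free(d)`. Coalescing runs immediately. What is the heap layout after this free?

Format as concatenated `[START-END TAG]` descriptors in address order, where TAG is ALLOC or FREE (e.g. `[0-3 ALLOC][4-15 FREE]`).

Op 1: a = malloc(5) -> a = 0; heap: [0-4 ALLOC][5-24 FREE]
Op 2: a = realloc(a, 7) -> a = 0; heap: [0-6 ALLOC][7-24 FREE]
Op 3: free(a) -> (freed a); heap: [0-24 FREE]
Op 4: b = malloc(5) -> b = 0; heap: [0-4 ALLOC][5-24 FREE]
Op 5: free(b) -> (freed b); heap: [0-24 FREE]
Op 6: c = malloc(1) -> c = 0; heap: [0-0 ALLOC][1-24 FREE]
Op 7: d = malloc(6) -> d = 1; heap: [0-0 ALLOC][1-6 ALLOC][7-24 FREE]
free(d): d = 1 -> block [1-6 ALLOC]; mark free, coalesce with adjacent free neighbors -> [0-0 ALLOC][1-24 FREE]

Answer: [0-0 ALLOC][1-24 FREE]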